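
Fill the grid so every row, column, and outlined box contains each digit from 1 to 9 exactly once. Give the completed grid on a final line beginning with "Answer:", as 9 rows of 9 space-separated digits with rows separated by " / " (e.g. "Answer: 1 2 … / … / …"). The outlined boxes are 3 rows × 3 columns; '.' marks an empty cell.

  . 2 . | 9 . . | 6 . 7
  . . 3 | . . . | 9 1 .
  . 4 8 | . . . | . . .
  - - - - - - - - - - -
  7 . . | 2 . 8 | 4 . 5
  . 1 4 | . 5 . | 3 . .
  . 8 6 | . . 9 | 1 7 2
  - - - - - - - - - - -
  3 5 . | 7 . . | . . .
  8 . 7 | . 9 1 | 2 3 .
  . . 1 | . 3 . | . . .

Step 1. [r5c4∈{6}] r5c4 is down to just 6 ⇒ r5c4=6.
Step 2. [r9c1∈{2,4,6,9}] col 1 places 4 nowhere but r9c1 ⇒ r9c1=4.
Step 3. [r3c7∈{5}] only 5 remains possible at r3c7, so r3c7=5.
Step 4. [r7c7∈{8}] nothing but 8 survives at r7c7, so r7c7=8.
Step 5. [r9c6∈{2,5,6}] in row 9, 2 fits only at r9c6. So r9c6=2.
Step 6. [r2c5∈{2,4,6,7,8}] in row 2, 2 fits only at r2c5, so r2c5=2.
Step 7. [r4c3∈{9}] only 9 remains possible at r4c3 ⇒ r4c3=9.
Step 8. [r3c5∈{1,6,7}] col 5 places 7 nowhere but r3c5. So r3c5=7.
Step 9. [r7c5∈{4,6}] in col 5, 6 fits only at r7c5 ⇒ r7c5=6.
Step 10. [r7c6∈{4}] r7c6 is down to just 4. So r7c6=4.
Step 11. [r7c8∈{9}] r7c8's peers cover all but 9, so r7c8=9.
Step 12. [r1c5∈{1,4,8}] across col 5, 8 lands solely at r1c5, so r1c5=8.
Step 13. [r9c9∈{6}] r9c9's peers cover all but 6. So r9c9=6.
Step 14. [r1c6∈{3,5}] 3 has one home in row 1: r1c6. So r1c6=3.
Step 15. [r2c4∈{4,5}] box 2 places 4 nowhere but r2c4 ⇒ r2c4=4.
Step 16. [r1c1∈{1,5}] row 1 places 1 nowhere but r1c1 ⇒ r1c1=1.
Step 17. [r3c6∈{6}] r3c6 has the single candidate 6. So r3c6=6.
Step 18. [r2c1∈{5,6}] col 1 places 6 nowhere but r2c1. So r2c1=6.
Step 19. [r9c8∈{5}] nothing but 5 survives at r9c8. So r9c8=5.
Step 20. [r5c8∈{8}] r5c8's peers cover all but 8 ⇒ r5c8=8.
Step 21. [r5c6∈{7}] nothing but 7 survives at r5c6. So r5c6=7.
Step 22. [r9c2∈{9}] nothing but 9 survives at r9c2. So r9c2=9.
Step 23. [r2c6∈{5}] r2c6 is down to just 5. So r2c6=5.
Step 24. [r6c1∈{5}] r6c1 is down to just 5. So r6c1=5.
Step 25. [r1c8∈{4}] only 4 remains possible at r1c8 ⇒ r1c8=4.
Step 26. [r3c8∈{2}] nothing but 2 survives at r3c8. So r3c8=2.
Step 27. [r5c1∈{2}] nothing but 2 survives at r5c1. So r5c1=2.
Step 28. [r9c7∈{7}] r9c7 has the single candidate 7. So r9c7=7.
Step 29. [r7c3∈{2}] r7c3 has the single candidate 2, so r7c3=2.
Step 30. [r8c2∈{6}] r8c2 is down to just 6 ⇒ r8c2=6.
Step 31. [r4c5∈{1}] r4c5's peers cover all but 1, so r4c5=1.
Step 32. [r1c3∈{5}] r1c3's peers cover all but 5 ⇒ r1c3=5.
Step 33. [r9c4∈{8}] r9c4 has the single candidate 8. So r9c4=8.
Step 34. [r6c4∈{3}] only 3 remains possible at r6c4, so r6c4=3.
Step 35. [r8c9∈{4}] nothing but 4 survives at r8c9 ⇒ r8c9=4.
Step 36. [r3c9∈{3}] only 3 remains possible at r3c9. So r3c9=3.
Step 37. [r2c9∈{8}] only 8 remains possible at r2c9, so r2c9=8.
Step 38. [r4c2∈{3}] only 3 remains possible at r4c2, so r4c2=3.
Step 39. [r7c9∈{1}] r7c9's peers cover all but 1 ⇒ r7c9=1.
Step 40. [r3c4∈{1}] nothing but 1 survives at r3c4 ⇒ r3c4=1.
Step 41. [r4c8∈{6}] only 6 remains possible at r4c8. So r4c8=6.
Step 42. [r3c1∈{9}] r3c1's peers cover all but 9 ⇒ r3c1=9.
Step 43. [r5c9∈{9}] r5c9 is down to just 9. So r5c9=9.
Step 44. [r8c4∈{5}] r8c4 is down to just 5. So r8c4=5.
Step 45. [r2c2∈{7}] only 7 remains possible at r2c2 ⇒ r2c2=7.
Step 46. [r6c5∈{4}] r6c5 has the single candidate 4 ⇒ r6c5=4.

Answer: 1 2 5 9 8 3 6 4 7 / 6 7 3 4 2 5 9 1 8 / 9 4 8 1 7 6 5 2 3 / 7 3 9 2 1 8 4 6 5 / 2 1 4 6 5 7 3 8 9 / 5 8 6 3 4 9 1 7 2 / 3 5 2 7 6 4 8 9 1 / 8 6 7 5 9 1 2 3 4 / 4 9 1 8 3 2 7 5 6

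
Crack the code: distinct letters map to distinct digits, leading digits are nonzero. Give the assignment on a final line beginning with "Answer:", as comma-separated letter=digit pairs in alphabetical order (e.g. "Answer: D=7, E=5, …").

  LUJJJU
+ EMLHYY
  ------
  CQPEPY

Step 1. [col 1: U + Y ≡ Y (mod 10)] column 1: given nothing yet, carry-in 0, and all letters distinct, none taken yet, U+Y≡Y (mod 10) forces U=0, so U=0.
Step 2. [col 1: U + Y ≡ Y (mod 10)] several values work for Y in column 1 (U + Y ≡ Y (mod 10), carry-in 0); try Y=7 ⇒ Y=7.
Step 3. [col 2: J + Y ≡ P (mod 10)] J=8 is one option consistent with column 2 (J + Y ≡ P (mod 10), carry-in 0) — take it. So J=8.
Step 4. [col 2: J + Y ≡ P (mod 10)] in column 2 we have J+Y≡P with carry-in 0; given J=8, Y=7 and digits 0,7,8 already taken and all letters distinct, that pins P to 5, so P=5.
Step 5. [col 3: J + H ≡ E (mod 10)] no forcing yet in column 3 (carry-in 1); H=4 is free and consistent — try it, so H=4.
Step 6. [col 3: J + H ≡ E (mod 10)] in column 3 we have J+H≡E with carry-in 1; given J=8, H=4 and digits 0,4,5,7,8 already taken and all letters distinct, that pins E to 3 ⇒ E=3.
Step 7. [col 4: J + L ≡ P (mod 10)] from column 4 (J=8, P=5, carry-in 1, digits 0,3,4,5,7,8 already taken and all letters distinct): L must equal 6. So L=6.
Step 8. [col 5: U + M ≡ Q (mod 10)] in column 5 we have U+M≡Q with carry-in 1; given U=0 and digits 0,3,4,5,6,7,8 already taken and all letters distinct, that pins M to 1. So M=1.
Step 9. [col 5: U + M ≡ Q (mod 10)] from column 5 (U=0, M=1, carry-in 1, digits 0,1,3,4,5,6,7,8 already taken and all letters distinct): Q must equal 2 ⇒ Q=2.
Step 10. [col 6: L + E ≡ C (mod 10)] from column 6 (L=6, E=3, carry-in 0, digits 0,1,2,3,4,5,6,7,8 already taken and all letters distinct): C must equal 9, so C=9.

Answer: C=9, E=3, H=4, J=8, L=6, M=1, P=5, Q=2, U=0, Y=7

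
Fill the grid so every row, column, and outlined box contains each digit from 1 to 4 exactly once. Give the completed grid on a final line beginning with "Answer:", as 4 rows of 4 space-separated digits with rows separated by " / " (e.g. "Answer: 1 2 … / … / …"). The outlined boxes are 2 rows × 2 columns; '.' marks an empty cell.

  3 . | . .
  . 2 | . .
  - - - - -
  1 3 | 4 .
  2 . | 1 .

Step 1. [r2c4∈{1,3,4}] across row 2, 1 lands solely at r2c4, so r2c4=1.
Step 2. [r1c4∈{2,4}] 4 has one home in col 4: r1c4, so r1c4=4.
Step 3. [r4c4∈{3}] only 3 remains possible at r4c4. So r4c4=3.
Step 4. [r2c1∈{4}] r2c1 is down to just 4 ⇒ r2c1=4.
Step 5. [r3c4∈{2}] only 2 remains possible at r3c4. So r3c4=2.
Step 6. [r4c2∈{4}] nothing but 4 survives at r4c2 ⇒ r4c2=4.
Step 7. [r1c3∈{2}] r1c3 has the single candidate 2. So r1c3=2.
Step 8. [r1c2∈{1}] nothing but 1 survives at r1c2. So r1c2=1.
Step 9. [r2c3∈{3}] nothing but 3 survives at r2c3 ⇒ r2c3=3.

Answer: 3 1 2 4 / 4 2 3 1 / 1 3 4 2 / 2 4 1 3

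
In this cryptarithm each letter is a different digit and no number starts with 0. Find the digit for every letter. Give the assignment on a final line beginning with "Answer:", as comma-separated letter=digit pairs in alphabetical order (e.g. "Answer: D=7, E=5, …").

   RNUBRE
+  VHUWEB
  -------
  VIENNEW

Step 1. [V] V is the leading digit of a 7-digit sum of two 6-digit numbers; the final carry is exactly 1 ⇒ V=1.
Step 2. [col 1: E + B ≡ W (mod 10)] B=7 is one option consistent with column 1 (E + B ≡ W (mod 10), carry-in 0) — take it. So B=7.
Step 3. [col 1: E + B ≡ W (mod 10)] column 1 (E + B ≡ W (mod 10), carry-in 0) doesn't pin W yet; pick W=5 and continue, so W=5.
Step 4. [col 1: E + B ≡ W (mod 10)] column 1: given B=7, W=5, carry-in 0, and digits 1,5,7 already taken and all letters distinct, E+B≡W (mod 10) forces E=8 ⇒ E=8.
Step 5. [col 2: R + E ≡ E (mod 10)] in column 2 we have R+E≡E with carry-in 1; given E=8 and digits 1,5,7,8 already taken and all letters distinct, that pins R to 9, so R=9.
Step 6. [col 3: B + W ≡ N (mod 10)] in column 3 we have B+W≡N with carry-in 1; given B=7, W=5 and digits 1,5,7,8,9 already taken and all letters distinct, that pins N to 3 ⇒ N=3.
Step 7. [col 4: U + U ≡ N (mod 10)] column 4 reads U+U+carry(1)=N with N=3; with digits 1,3,5,7,8,9 already taken and all letters distinct, the only value for U is 6. So U=6.
Step 8. [col 5: N + H ≡ E (mod 10)] from column 5 (N=3, E=8, carry-in 1, digits 1,3,5,6,7,8,9 already taken and all letters distinct): H must equal 4, so H=4.
Step 9. [col 6: R + V ≡ I (mod 10)] column 6: given R=9, V=1, carry-in 0, and digits 1,3,4,5,6,7,8,9 already taken and all letters distinct, R+V≡I (mod 10) forces I=0 ⇒ I=0.

Answer: B=7, E=8, H=4, I=0, N=3, R=9, U=6, V=1, W=5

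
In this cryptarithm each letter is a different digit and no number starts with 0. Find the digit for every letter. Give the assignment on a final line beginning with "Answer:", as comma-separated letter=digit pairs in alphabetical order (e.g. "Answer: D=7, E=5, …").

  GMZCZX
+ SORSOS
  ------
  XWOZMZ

Step 1. [col 1: X + S ≡ Z (mod 10)] column 1 (X + S ≡ Z (mod 10), carry-in 0) doesn't pin S yet; pick S=6 and continue, so S=6.
Step 2. [col 1: X + S ≡ Z (mod 10)] column 1 (X + S ≡ Z (mod 10), carry-in 0) doesn't pin Z yet; pick Z=5 and continue ⇒ Z=5.
Step 3. [col 1: X + S ≡ Z (mod 10)] column 1 reads X+S+carry(0)=Z with S=6, Z=5; with digits 5,6 already taken and all letters distinct, the only value for X is 9. So X=9.
Step 4. [col 2: Z + O ≡ M (mod 10)] no forcing yet in column 2 (carry-in 1); O=7 is free and consistent — try it ⇒ O=7.
Step 5. [col 2: Z + O ≡ M (mod 10)] column 2 reads Z+O+carry(1)=M with Z=5, O=7; with digits 5,6,7,9 already taken and all letters distinct, the only value for M is 3, so M=3.
Step 6. [col 3: C + S ≡ Z (mod 10)] from column 3 (S=6, Z=5, carry-in 1, digits 3,5,6,7,9 already taken and all letters distinct): C must equal 8 ⇒ C=8.
Step 7. [col 4: Z + R ≡ O (mod 10)] in column 4 we have Z+R≡O with carry-in 1; given Z=5, O=7 and digits 3,5,6,7,8,9 already taken and all letters distinct, that pins R to 1. So R=1.
Step 8. [col 5: M + O ≡ W (mod 10)] column 5: given M=3, O=7, carry-in 0, and digits 1,3,5,6,7,8,9 already taken and all letters distinct, M+O≡W (mod 10) forces W=0 ⇒ W=0.
Step 9. [col 6: G + S ≡ X (mod 10)] from column 6 (S=6, X=9, carry-in 1, digits 0,1,3,5,6,7,8,9 already taken and all letters distinct): G must equal 2. So G=2.

Answer: C=8, G=2, M=3, O=7, R=1, S=6, W=0, X=9, Z=5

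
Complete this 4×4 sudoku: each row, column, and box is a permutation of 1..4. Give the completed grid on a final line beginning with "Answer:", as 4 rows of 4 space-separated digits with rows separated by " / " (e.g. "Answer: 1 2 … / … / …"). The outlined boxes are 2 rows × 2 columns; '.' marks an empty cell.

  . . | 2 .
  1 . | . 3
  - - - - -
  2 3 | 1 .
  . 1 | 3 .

Step 1. [r1c2∈{4}] r1c2 is down to just 4, so r1c2=4.
Step 2. [r4c4∈{2,4}] r4c4 is the only open cell in row 4 admitting 2, so r4c4=2.
Step 3. [r1c1∈{3}] nothing but 3 survives at r1c1, so r1c1=3.
Step 4. [r1c4∈{1}] nothing but 1 survives at r1c4 ⇒ r1c4=1.
Step 5. [r2c3∈{4}] nothing but 4 survives at r2c3, so r2c3=4.
Step 6. [r4c1∈{4}] r4c1 has the single candidate 4 ⇒ r4c1=4.
Step 7. [r2c2∈{2}] only 2 remains possible at r2c2, so r2c2=2.
Step 8. [r3c4∈{4}] r3c4's peers cover all but 4 ⇒ r3c4=4.

Answer: 3 4 2 1 / 1 2 4 3 / 2 3 1 4 / 4 1 3 2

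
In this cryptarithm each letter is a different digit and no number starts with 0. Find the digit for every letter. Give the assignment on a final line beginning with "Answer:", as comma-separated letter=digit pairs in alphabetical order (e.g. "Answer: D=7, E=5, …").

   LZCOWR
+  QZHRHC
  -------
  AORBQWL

Step 1. [col 1: R + C ≡ L (mod 10)] L=2 is one option consistent with column 1 (R + C ≡ L (mod 10), carry-in 0) — take it, so L=2.
Step 2. [A] adding two 6-digit numbers gives at most 6+1 digits, and here it does — A is that final carry and must be 1, so A=1.
Step 3. [col 1: R + C ≡ L (mod 10)] several values work for R in column 1 (R + C ≡ L (mod 10), carry-in 0); try R=7, so R=7.
Step 4. [col 1: R + C ≡ L (mod 10)] column 1 reads R+C+carry(0)=L with R=7, L=2; with digits 1,2,7 already taken and all letters distinct, the only value for C is 5 ⇒ C=5.
Step 5. [col 2: W + H ≡ W (mod 10)] column 2 reads W+H+carry(1)=W with nothing yet; with digits 1,2,5,7 already taken and all letters distinct, the only value for H is 9 ⇒ H=9.
Step 6. [col 2: W + H ≡ W (mod 10)] no forcing yet in column 2 (carry-in 1); W=6 is free and consistent — try it ⇒ W=6.
Step 7. [col 3: O + R ≡ Q (mod 10)] in column 3 we have O+R≡Q with carry-in 1; given R=7 and digits 1,2,5,6,7,9 already taken and all letters distinct, that pins O to 0, so O=0.
Step 8. [col 3: O + R ≡ Q (mod 10)] column 3: given O=0, R=7, carry-in 1, and digits 0,1,2,5,6,7,9 already taken and all letters distinct, O+R≡Q (mod 10) forces Q=8. So Q=8.
Step 9. [col 4: C + H ≡ B (mod 10)] in column 4 we have C+H≡B with carry-in 0; given C=5, H=9 and digits 0,1,2,5,6,7,8,9 already taken and all letters distinct, that pins B to 4, so B=4.
Step 10. [col 5: Z + Z ≡ R (mod 10)] column 5 reads Z+Z+carry(1)=R with R=7; with digits 0,1,2,4,5,6,7,8,9 already taken and all letters distinct, the only value for Z is 3 ⇒ Z=3.

Answer: A=1, B=4, C=5, H=9, L=2, O=0, Q=8, R=7, W=6, Z=3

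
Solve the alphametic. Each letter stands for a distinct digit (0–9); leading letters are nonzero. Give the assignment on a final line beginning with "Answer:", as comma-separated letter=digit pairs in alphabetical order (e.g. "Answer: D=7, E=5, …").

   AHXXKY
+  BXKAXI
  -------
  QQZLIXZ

Step 1. [Q] Q is the leading digit of a 7-digit sum of two 6-digit numbers; the final carry is exactly 1, so Q=1.
Step 2. [col 1: Y + I ≡ Z (mod 10)] Z=5 is one option consistent with column 1 (Y + I ≡ Z (mod 10), carry-in 0) — take it ⇒ Z=5.
Step 3. [col 1: Y + I ≡ Z (mod 10)] column 1 (Y + I ≡ Z (mod 10), carry-in 0) doesn't pin I yet; pick I=2 and continue ⇒ I=2.
Step 4. [col 1: Y + I ≡ Z (mod 10)] column 1: given I=2, Z=5, carry-in 0, and digits 1,2,5 already taken and all letters distinct, Y+I≡Z (mod 10) forces Y=3. So Y=3.
Step 5. [col 2: K + X ≡ X (mod 10)] column 2: given nothing yet, carry-in 0, and digits 1,2,3,5 already taken and all letters distinct, K+X≡X (mod 10) forces K=0, so K=0.
Step 6. [col 2: K + X ≡ X (mod 10)] X=8 is one option consistent with column 2 (K + X ≡ X (mod 10), carry-in 0) — take it, so X=8.
Step 7. [col 3: X + A ≡ I (mod 10)] column 3 reads X+A+carry(0)=I with X=8, I=2; with digits 0,1,2,3,5,8 already taken and all letters distinct, the only value for A is 4. So A=4.
Step 8. [col 4: X + K ≡ L (mod 10)] from column 4 (X=8, K=0, carry-in 1, digits 0,1,2,3,4,5,8 already taken and all letters distinct): L must equal 9. So L=9.
Step 9. [col 5: H + X ≡ Z (mod 10)] from column 5 (X=8, Z=5, carry-in 0, digits 0,1,2,3,4,5,8,9 already taken and all letters distinct): H must equal 7, so H=7.
Step 10. [col 6: A + B ≡ Q (mod 10)] column 6: given A=4, Q=1, carry-in 1, and digits 0,1,2,3,4,5,7,8,9 already taken and all letters distinct, A+B≡Q (mod 10) forces B=6. So B=6.

Answer: A=4, B=6, H=7, I=2, K=0, L=9, Q=1, X=8, Y=3, Z=5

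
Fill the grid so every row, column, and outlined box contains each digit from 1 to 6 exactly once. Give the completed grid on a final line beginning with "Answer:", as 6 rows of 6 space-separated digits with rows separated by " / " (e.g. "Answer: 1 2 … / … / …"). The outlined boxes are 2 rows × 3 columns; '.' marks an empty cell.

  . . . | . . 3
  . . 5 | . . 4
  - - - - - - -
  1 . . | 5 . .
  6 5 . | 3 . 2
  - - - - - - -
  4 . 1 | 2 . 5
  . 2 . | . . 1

Step 1. [r4c3∈{4}] r4c3 is down to just 4 ⇒ r4c3=4.
Step 2. [r3c2∈{3}] nothing but 3 survives at r3c2 ⇒ r3c2=3.
Step 3. [r5c2∈{6}] r5c2 has the single candidate 6, so r5c2=6.
Step 4. [r1c5∈{1,2,5,6}] 5 has one home in row 1: r1c5, so r1c5=5.
Step 5. [r2c2∈{1}] r2c2's peers cover all but 1, so r2c2=1.
Step 6. [r2c4∈{6}] nothing but 6 survives at r2c4 ⇒ r2c4=6.
Step 7. [r6c5∈{3,4,6}] in row 6, 6 fits only at r6c5 ⇒ r6c5=6.
Step 8. [r2c1∈{2,3}] across row 2, 3 lands solely at r2c1, so r2c1=3.
Step 9. [r1c1∈{2}] r1c1 has the single candidate 2 ⇒ r1c1=2.
Step 10. [r3c5∈{4}] nothing but 4 survives at r3c5. So r3c5=4.
Step 11. [r4c5∈{1}] r4c5's peers cover all but 1 ⇒ r4c5=1.
Step 12. [r1c2∈{4}] r1c2's peers cover all but 4, so r1c2=4.
Step 13. [r1c3∈{6}] only 6 remains possible at r1c3. So r1c3=6.
Step 14. [r1c4∈{1}] r1c4 has the single candidate 1 ⇒ r1c4=1.
Step 15. [r6c4∈{4}] r6c4 has the single candidate 4. So r6c4=4.
Step 16. [r2c5∈{2}] r2c5 is down to just 2. So r2c5=2.
Step 17. [r6c3∈{3}] r6c3 has the single candidate 3 ⇒ r6c3=3.
Step 18. [r3c6∈{6}] nothing but 6 survives at r3c6. So r3c6=6.
Step 19. [r3c3∈{2}] r3c3 is down to just 2, so r3c3=2.
Step 20. [r6c1∈{5}] only 5 remains possible at r6c1. So r6c1=5.
Step 21. [r5c5∈{3}] only 3 remains possible at r5c5 ⇒ r5c5=3.

Answer: 2 4 6 1 5 3 / 3 1 5 6 2 4 / 1 3 2 5 4 6 / 6 5 4 3 1 2 / 4 6 1 2 3 5 / 5 2 3 4 6 1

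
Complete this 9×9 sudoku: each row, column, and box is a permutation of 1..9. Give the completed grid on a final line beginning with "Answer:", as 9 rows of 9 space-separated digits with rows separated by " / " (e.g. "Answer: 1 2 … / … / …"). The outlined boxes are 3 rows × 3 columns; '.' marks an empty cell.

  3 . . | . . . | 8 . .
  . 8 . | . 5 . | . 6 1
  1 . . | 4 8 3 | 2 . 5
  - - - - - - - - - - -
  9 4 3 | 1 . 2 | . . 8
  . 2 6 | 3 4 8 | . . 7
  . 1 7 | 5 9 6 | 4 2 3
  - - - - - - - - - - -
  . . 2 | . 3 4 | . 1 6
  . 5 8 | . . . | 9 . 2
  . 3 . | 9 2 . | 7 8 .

Step 1. [r1c9∈{4,9}] across col 9, 9 lands solely at r1c9. So r1c9=9.
Step 2. [r7c1∈{7}] r7c1 has the single candidate 7. So r7c1=7.
Step 3. [r1c4∈{2,6,7}] across row 1, 2 lands solely at r1c4, so r1c4=2.
Step 4. [r2c4∈{7}] only 7 remains possible at r2c4 ⇒ r2c4=7.
Step 5. [r4c8∈{5}] only 5 remains possible at r4c8. So r4c8=5.
Step 6. [r1c5∈{1,6}] r1c5 is the only open cell in box 2 admitting 6 ⇒ r1c5=6.
Step 7. [r8c5∈{1,7}] col 5 places 1 nowhere but r8c5, so r8c5=1.
Step 8. [r1c8∈{4,7}] r1c8 is the only open cell in box 3 admitting 4 ⇒ r1c8=4.
Step 9. [r8c1∈{4,6}] row 8 places 4 nowhere but r8c1, so r8c1=4.
Step 10. [r3c2∈{6,7,9}] row 3 places 6 nowhere but r3c2. So r3c2=6.
Step 11. [r2c3∈{4,9}] 4 has one home in row 2: r2c3. So r2c3=4.
Step 12. [r5c1∈{5}] nothing but 5 survives at r5c1, so r5c1=5.
Step 13. [r8c4∈{6}] only 6 remains possible at r8c4 ⇒ r8c4=6.
Step 14. [r5c8∈{9}] r5c8 is down to just 9 ⇒ r5c8=9.
Step 15. [r1c3∈{5}] r1c3 has the single candidate 5. So r1c3=5.
Step 16. [r7c4∈{8}] nothing but 8 survives at r7c4, so r7c4=8.
Step 17. [r9c3∈{1}] r9c3 is down to just 1. So r9c3=1.
Step 18. [r9c6∈{5}] r9c6's peers cover all but 5, so r9c6=5.
Step 19. [r1c2∈{7}] r1c2 has the single candidate 7, so r1c2=7.
Step 20. [r5c7∈{1}] r5c7 has the single candidate 1, so r5c7=1.
Step 21. [r4c5∈{7}] only 7 remains possible at r4c5 ⇒ r4c5=7.
Step 22. [r3c3∈{9}] r3c3 has the single candidate 9 ⇒ r3c3=9.
Step 23. [r8c8∈{3}] r8c8 has the single candidate 3. So r8c8=3.
Step 24. [r2c1∈{2}] r2c1's peers cover all but 2. So r2c1=2.
Step 25. [r6c1∈{8}] r6c1 has the single candidate 8 ⇒ r6c1=8.
Step 26. [r9c1∈{6}] r9c1's peers cover all but 6 ⇒ r9c1=6.
Step 27. [r4c7∈{6}] only 6 remains possible at r4c7 ⇒ r4c7=6.
Step 28. [r3c8∈{7}] r3c8 is down to just 7, so r3c8=7.
Step 29. [r9c9∈{4}] nothing but 4 survives at r9c9. So r9c9=4.
Step 30. [r2c6∈{9}] nothing but 9 survives at r2c6. So r2c6=9.
Step 31. [r1c6∈{1}] r1c6's peers cover all but 1, so r1c6=1.
Step 32. [r8c6∈{7}] r8c6 is down to just 7, so r8c6=7.
Step 33. [r7c2∈{9}] only 9 remains possible at r7c2, so r7c2=9.
Step 34. [r2c7∈{3}] only 3 remains possible at r2c7, so r2c7=3.
Step 35. [r7c7∈{5}] nothing but 5 survives at r7c7, so r7c7=5.

Answer: 3 7 5 2 6 1 8 4 9 / 2 8 4 7 5 9 3 6 1 / 1 6 9 4 8 3 2 7 5 / 9 4 3 1 7 2 6 5 8 / 5 2 6 3 4 8 1 9 7 / 8 1 7 5 9 6 4 2 3 / 7 9 2 8 3 4 5 1 6 / 4 5 8 6 1 7 9 3 2 / 6 3 1 9 2 5 7 8 4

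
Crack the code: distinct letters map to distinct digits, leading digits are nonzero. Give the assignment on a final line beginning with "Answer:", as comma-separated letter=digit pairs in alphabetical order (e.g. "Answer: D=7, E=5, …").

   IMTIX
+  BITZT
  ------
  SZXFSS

Step 1. [col 1: X + T ≡ S (mod 10)] several values work for T in column 1 (X + T ≡ S (mod 10), carry-in 0); try T=2. So T=2.
Step 2. [col 1: X + T ≡ S (mod 10)] no forcing yet in column 1 (carry-in 0); X=9 is free and consistent — try it. So X=9.
Step 3. [col 1: X + T ≡ S (mod 10)] column 1 reads X+T+carry(0)=S with X=9, T=2; with digits 2,9 already taken and all letters distinct, the only value for S is 1. So S=1.
Step 4. [col 2: I + Z ≡ S (mod 10)] Z=4 is one option consistent with column 2 (I + Z ≡ S (mod 10), carry-in 1) — take it. So Z=4.
Step 5. [col 2: I + Z ≡ S (mod 10)] in column 2 we have I+Z≡S with carry-in 1; given Z=4, S=1 and digits 1,2,4,9 already taken and all letters distinct, that pins I to 6 ⇒ I=6.
Step 6. [col 3: T + T ≡ F (mod 10)] in column 3 we have T+T≡F with carry-in 1; given T=2 and digits 1,2,4,6,9 already taken and all letters distinct, that pins F to 5. So F=5.
Step 7. [col 4: M + I ≡ X (mod 10)] in column 4 we have M+I≡X with carry-in 0; given I=6, X=9 and digits 1,2,4,5,6,9 already taken and all letters distinct, that pins M to 3, so M=3.
Step 8. [col 5: I + B ≡ Z (mod 10)] column 5: given I=6, Z=4, carry-in 0, and digits 1,2,3,4,5,6,9 already taken and all letters distinct, I+B≡Z (mod 10) forces B=8. So B=8.

Answer: B=8, F=5, I=6, M=3, S=1, T=2, X=9, Z=4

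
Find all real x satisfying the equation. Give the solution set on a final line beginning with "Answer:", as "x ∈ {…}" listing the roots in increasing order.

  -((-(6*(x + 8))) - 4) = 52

Step 1. [-((-(6*(x + 8))) - 4) = 52] flip signs both sides, so neg: (-(6*(x + 8))) - 4 = -52.
Step 2. [(-(6*(x + 8))) - 4 = -52] peel the -4: add 4 from each side, so sub: -(6*(x + 8)) = -48.
Step 3. [-(6*(x + 8)) = -48] flip signs both sides. So neg: 6*(x + 8) = 48.
Step 4. [6*(x + 8) = 48] leading coefficient 6: divide by 6 ⇒ div: x + 8 = 8.
Step 5. [x + 8 = 8] the outer +8 inverts by subtracting 8, so sub: x = 0.

Answer: x ∈ {0}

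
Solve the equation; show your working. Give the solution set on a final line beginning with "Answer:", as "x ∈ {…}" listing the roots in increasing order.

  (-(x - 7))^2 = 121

Step 1. [(-(x - 7))^2 = 121] √ both sides: 121 ≥ 0 gives two branches, so sqrt: -(x - 7) = 11 or -11.
Step 2. [-(x - 7) = 11 or -11] flip signs both sides ⇒ neg: x - 7 = -11 or 11.
Step 3. [x - 7 = -11 or 11] the outer -7 inverts by adding 7 ⇒ sub: x = -4 or 18.

Answer: x ∈ {-4, 18}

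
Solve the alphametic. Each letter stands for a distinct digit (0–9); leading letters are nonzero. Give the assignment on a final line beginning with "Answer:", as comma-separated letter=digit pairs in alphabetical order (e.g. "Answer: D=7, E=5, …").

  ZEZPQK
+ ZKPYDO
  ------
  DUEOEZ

Step 1. [col 1: K + O ≡ Z (mod 10)] column 1 (K + O ≡ Z (mod 10), carry-in 0) doesn't pin K yet; pick K=5 and continue, so K=5.
Step 2. [col 1: K + O ≡ Z (mod 10)] column 1 (K + O ≡ Z (mod 10), carry-in 0) doesn't pin Z yet; pick Z=3 and continue. So Z=3.
Step 3. [col 1: K + O ≡ Z (mod 10)] in column 1 we have K+O≡Z with carry-in 0; given K=5, Z=3 and digits 3,5 already taken and all letters distinct, that pins O to 8, so O=8.
Step 4. [col 2: Q + D ≡ E (mod 10)] Q=1 is one option consistent with column 2 (Q + D ≡ E (mod 10), carry-in 1) — take it ⇒ Q=1.
Step 5. [col 2: Q + D ≡ E (mod 10)] E=9 is one option consistent with column 2 (Q + D ≡ E (mod 10), carry-in 1) — take it ⇒ E=9.
Step 6. [col 2: Q + D ≡ E (mod 10)] from column 2 (Q=1, E=9, carry-in 1, digits 1,3,5,8,9 already taken and all letters distinct): D must equal 7. So D=7.
Step 7. [col 3: P + Y ≡ O (mod 10)] Y=2 is one option consistent with column 3 (P + Y ≡ O (mod 10), carry-in 0) — take it. So Y=2.
Step 8. [col 3: P + Y ≡ O (mod 10)] column 3 reads P+Y+carry(0)=O with Y=2, O=8; with digits 1,2,3,5,7,8,9 already taken and all letters distinct, the only value for P is 6, so P=6.
Step 9. [col 5: E + K ≡ U (mod 10)] column 5: given E=9, K=5, carry-in 0, and digits 1,2,3,5,6,7,8,9 already taken and all letters distinct, E+K≡U (mod 10) forces U=4. So U=4.

Answer: D=7, E=9, K=5, O=8, P=6, Q=1, U=4, Y=2, Z=3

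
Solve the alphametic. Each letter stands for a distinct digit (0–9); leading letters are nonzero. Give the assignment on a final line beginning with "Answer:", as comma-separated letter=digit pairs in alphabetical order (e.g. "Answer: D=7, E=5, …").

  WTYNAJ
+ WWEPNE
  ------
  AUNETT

Step 1. [col 1: J + E ≡ T (mod 10)] several values work for J in column 1 (J + E ≡ T (mod 10), carry-in 0); try J=3, so J=3.
Step 2. [col 1: J + E ≡ T (mod 10)] column 1 (J + E ≡ T (mod 10), carry-in 0) doesn't pin E yet; pick E=4 and continue. So E=4.
Step 3. [col 1: J + E ≡ T (mod 10)] in column 1 we have J+E≡T with carry-in 0; given J=3, E=4 and digits 3,4 already taken and all letters distinct, that pins T to 7, so T=7.
Step 4. [col 2: A + N ≡ T (mod 10)] A=2 is one option consistent with column 2 (A + N ≡ T (mod 10), carry-in 0) — take it, so A=2.
Step 5. [col 2: A + N ≡ T (mod 10)] column 2 reads A+N+carry(0)=T with A=2, T=7; with digits 2,3,4,7 already taken and all letters distinct, the only value for N is 5 ⇒ N=5.
Step 6. [col 3: N + P ≡ E (mod 10)] column 3 reads N+P+carry(0)=E with N=5, E=4; with digits 2,3,4,5,7 already taken and all letters distinct, the only value for P is 9 ⇒ P=9.
Step 7. [col 4: Y + E ≡ N (mod 10)] column 4 reads Y+E+carry(1)=N with E=4, N=5; with digits 2,3,4,5,7,9 already taken and all letters distinct, the only value for Y is 0, so Y=0.
Step 8. [col 5: T + W ≡ U (mod 10)] column 5 reads T+W+carry(0)=U with T=7; with digits 0,2,3,4,5,7,9 already taken and all letters distinct, the only value for U is 8, so U=8.
Step 9. [col 5: T + W ≡ U (mod 10)] column 5: given T=7, U=8, carry-in 0, and digits 0,2,3,4,5,7,8,9 already taken and all letters distinct, T+W≡U (mod 10) forces W=1 ⇒ W=1.

Answer: A=2, E=4, J=3, N=5, P=9, T=7, U=8, W=1, Y=0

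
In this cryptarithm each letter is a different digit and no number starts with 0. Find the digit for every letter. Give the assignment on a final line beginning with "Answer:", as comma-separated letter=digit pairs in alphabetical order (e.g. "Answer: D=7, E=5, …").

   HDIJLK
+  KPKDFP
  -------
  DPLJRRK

Step 1. [D] the sum has 7 digits but both addends have 6; that extra leading digit D is the final carry, namely 1, so D=1.
Step 2. [col 1: K + P ≡ K (mod 10)] column 1 reads K+P+carry(0)=K with nothing yet; with digits 1 already taken and all letters distinct, the only value for P is 0, so P=0.
Step 3. [col 1: K + P ≡ K (mod 10)] no forcing yet in column 1 (carry-in 0); K=7 is free and consistent — try it ⇒ K=7.
Step 4. [col 2: L + F ≡ R (mod 10)] column 2 (L + F ≡ R (mod 10), carry-in 0) doesn't pin R yet; pick R=6 and continue ⇒ R=6.
Step 5. [col 2: L + F ≡ R (mod 10)] L=2 is one option consistent with column 2 (L + F ≡ R (mod 10), carry-in 0) — take it. So L=2.
Step 6. [col 2: L + F ≡ R (mod 10)] in column 2 we have L+F≡R with carry-in 0; given L=2, R=6 and digits 0,1,2,6,7 already taken and all letters distinct, that pins F to 4. So F=4.
Step 7. [col 3: J + D ≡ R (mod 10)] in column 3 we have J+D≡R with carry-in 0; given D=1, R=6 and digits 0,1,2,4,6,7 already taken and all letters distinct, that pins J to 5, so J=5.
Step 8. [col 4: I + K ≡ J (mod 10)] from column 4 (K=7, J=5, carry-in 0, digits 0,1,2,4,5,6,7 already taken and all letters distinct): I must equal 8 ⇒ I=8.
Step 9. [col 6: H + K ≡ P (mod 10)] from column 6 (K=7, P=0, carry-in 0, digits 0,1,2,4,5,6,7,8 already taken and all letters distinct): H must equal 3, so H=3.

Answer: D=1, F=4, H=3, I=8, J=5, K=7, L=2, P=0, R=6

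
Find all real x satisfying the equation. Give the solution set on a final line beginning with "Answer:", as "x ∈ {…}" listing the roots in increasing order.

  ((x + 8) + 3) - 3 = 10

Step 1. [((x + 8) + 3) - 3 = 10] 3 comes off first (add 3) ⇒ sub: (x + 8) + 3 = 13.
Step 2. [(x + 8) + 3 = 13] +3 is outermost — subtract 3 both sides. So sub: x + 8 = 10.
Step 3. [x + 8 = 10] subtract 8: x sits inside (… + 8) ⇒ sub: x = 2.

Answer: x ∈ {2}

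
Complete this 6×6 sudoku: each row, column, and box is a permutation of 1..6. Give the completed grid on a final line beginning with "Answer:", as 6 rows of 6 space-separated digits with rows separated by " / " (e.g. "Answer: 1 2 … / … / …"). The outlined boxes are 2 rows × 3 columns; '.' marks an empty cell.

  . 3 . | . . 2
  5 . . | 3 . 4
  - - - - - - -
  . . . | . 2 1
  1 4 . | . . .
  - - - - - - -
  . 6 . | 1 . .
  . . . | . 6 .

Step 1. [r4c3∈{2,3,5,6}] in row 4, 2 fits only at r4c3, so r4c3=2.
Step 2. [r5c5∈{3,4,5}] r5c5 is the only open cell in col 5 admitting 4. So r5c5=4.
Step 3. [r1c4∈{5,6}] 6 has one home in box 2: r1c4 ⇒ r1c4=6.
Step 4. [r4c4∈{5}] nothing but 5 survives at r4c4 ⇒ r4c4=5.
Step 5. [r5c1∈{2,3}] 2 has one home in row 5: r5c1, so r5c1=2.
Step 6. [r2c5∈{1}] only 1 remains possible at r2c5. So r2c5=1.
Step 7. [r1c3∈{1,4}] row 1 places 1 nowhere but r1c3 ⇒ r1c3=1.
Step 8. [r6c3∈{3,4,5}] 4 has one home in col 3: r6c3, so r6c3=4.
Step 9. [r6c1∈{3}] r6c1 has the single candidate 3, so r6c1=3.
Step 10. [r5c3∈{5}] nothing but 5 survives at r5c3. So r5c3=5.
Step 11. [r3c1∈{6}] nothing but 6 survives at r3c1 ⇒ r3c1=6.
Step 12. [r4c5∈{3}] r4c5 is down to just 3, so r4c5=3.
Step 13. [r3c3∈{3}] r3c3 has the single candidate 3 ⇒ r3c3=3.
Step 14. [r1c5∈{5}] r1c5 has the single candidate 5. So r1c5=5.
Step 15. [r6c4∈{2}] r6c4 is down to just 2 ⇒ r6c4=2.
Step 16. [r3c4∈{4}] r3c4 has the single candidate 4. So r3c4=4.
Step 17. [r2c3∈{6}] only 6 remains possible at r2c3 ⇒ r2c3=6.
Step 18. [r2c2∈{2}] only 2 remains possible at r2c2. So r2c2=2.
Step 19. [r6c6∈{5}] r6c6's peers cover all but 5. So r6c6=5.
Step 20. [r4c6∈{6}] r4c6's peers cover all but 6 ⇒ r4c6=6.
Step 21. [r1c1∈{4}] r1c1's peers cover all but 4, so r1c1=4.
Step 22. [r5c6∈{3}] only 3 remains possible at r5c6, so r5c6=3.
Step 23. [r6c2∈{1}] nothing but 1 survives at r6c2, so r6c2=1.
Step 24. [r3c2∈{5}] nothing but 5 survives at r3c2. So r3c2=5.

Answer: 4 3 1 6 5 2 / 5 2 6 3 1 4 / 6 5 3 4 2 1 / 1 4 2 5 3 6 / 2 6 5 1 4 3 / 3 1 4 2 6 5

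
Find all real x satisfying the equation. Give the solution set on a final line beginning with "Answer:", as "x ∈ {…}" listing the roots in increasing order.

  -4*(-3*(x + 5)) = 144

Step 1. [-4*(-3*(x + 5)) = 144] -4 out front; divide by -4 ⇒ div: -3*(x + 5) = -36.
Step 2. [-3*(x + 5) = -36] -3·(inner) — divide through by -3. So div: x + 5 = 12.
Step 3. [x + 5 = 12] subtract 5: x sits inside (… + 5) ⇒ sub: x = 7.

Answer: x ∈ {7}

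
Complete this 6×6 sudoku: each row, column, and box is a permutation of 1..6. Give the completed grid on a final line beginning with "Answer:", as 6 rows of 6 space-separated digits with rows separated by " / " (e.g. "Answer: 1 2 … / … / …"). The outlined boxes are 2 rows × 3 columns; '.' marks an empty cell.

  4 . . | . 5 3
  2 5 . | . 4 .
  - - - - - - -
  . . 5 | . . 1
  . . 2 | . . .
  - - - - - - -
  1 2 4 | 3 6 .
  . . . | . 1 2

Step 1. [r4c6∈{4,5,6}] r4c6 is the only open cell in col 6 admitting 4. So r4c6=4.
Step 2. [r6c1∈{3,5,6}] r6c1 is the only open cell in col 1 admitting 5 ⇒ r6c1=5.
Step 3. [r1c4∈{1,2,6}] row 1 places 2 nowhere but r1c4, so r1c4=2.
Step 4. [r3c4∈{6}] only 6 remains possible at r3c4. So r3c4=6.
Step 5. [r3c1∈{3}] r3c1's peers cover all but 3, so r3c1=3.
Step 6. [r2c3∈{1,3,6}] across row 2, 3 lands solely at r2c3 ⇒ r2c3=3.
Step 7. [r6c3∈{6}] only 6 remains possible at r6c3. So r6c3=6.
Step 8. [r4c2∈{1,6}] row 4 places 1 nowhere but r4c2 ⇒ r4c2=1.
Step 9. [r1c3∈{1}] nothing but 1 survives at r1c3 ⇒ r1c3=1.
Step 10. [r4c4∈{5}] r4c4 is down to just 5. So r4c4=5.
Step 11. [r6c2∈{3}] r6c2 has the single candidate 3, so r6c2=3.
Step 12. [r4c1∈{6}] nothing but 6 survives at r4c1. So r4c1=6.
Step 13. [r4c5∈{3}] r4c5 is down to just 3. So r4c5=3.
Step 14. [r2c4∈{1}] only 1 remains possible at r2c4. So r2c4=1.
Step 15. [r2c6∈{6}] r2c6 is down to just 6. So r2c6=6.
Step 16. [r6c4∈{4}] nothing but 4 survives at r6c4. So r6c4=4.
Step 17. [r1c2∈{6}] r1c2's peers cover all but 6 ⇒ r1c2=6.
Step 18. [r5c6∈{5}] only 5 remains possible at r5c6 ⇒ r5c6=5.
Step 19. [r3c2∈{4}] r3c2 has the single candidate 4. So r3c2=4.
Step 20. [r3c5∈{2}] r3c5's peers cover all but 2 ⇒ r3c5=2.

Answer: 4 6 1 2 5 3 / 2 5 3 1 4 6 / 3 4 5 6 2 1 / 6 1 2 5 3 4 / 1 2 4 3 6 5 / 5 3 6 4 1 2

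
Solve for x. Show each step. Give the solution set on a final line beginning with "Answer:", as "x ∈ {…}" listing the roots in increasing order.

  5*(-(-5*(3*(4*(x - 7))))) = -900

Step 1. [5*(-(-5*(3*(4*(x - 7))))) = -900] divide by the outer 5, so div: -(-5*(3*(4*(x - 7)))) = -180.
Step 2. [-(-5*(3*(4*(x - 7)))) = -180] leading − — multiply by −1 ⇒ neg: -5*(3*(4*(x - 7))) = 180.
Step 3. [-5*(3*(4*(x - 7))) = 180] LHS = -5·(…); ÷-5 both sides ⇒ div: 3*(4*(x - 7)) = -36.
Step 4. [3*(4*(x - 7)) = -36] 3 out front; divide by 3. So div: 4*(x - 7) = -12.
Step 5. [4*(x - 7) = -12] leading coefficient 4: divide by 4, so div: x - 7 = -3.
Step 6. [x - 7 = -3] peel the -7: add 7 from each side ⇒ sub: x = 4.

Answer: x ∈ {4}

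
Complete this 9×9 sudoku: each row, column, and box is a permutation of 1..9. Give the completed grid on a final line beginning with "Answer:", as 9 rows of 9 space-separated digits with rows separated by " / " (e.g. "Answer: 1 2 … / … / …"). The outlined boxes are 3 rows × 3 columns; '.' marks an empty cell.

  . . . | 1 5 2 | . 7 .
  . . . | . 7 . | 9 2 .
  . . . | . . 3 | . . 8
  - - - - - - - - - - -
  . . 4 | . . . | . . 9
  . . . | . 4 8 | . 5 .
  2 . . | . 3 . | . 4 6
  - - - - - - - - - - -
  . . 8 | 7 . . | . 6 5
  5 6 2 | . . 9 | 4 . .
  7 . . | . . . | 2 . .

Step 1. [r3c8∈{1}] r3c8's peers cover all but 1, so r3c8=1.
Step 2. [r2c4∈{4,6,8}] r2c4 is the only open cell in box 2 admitting 8 ⇒ r2c4=8.
Step 3. [r3c5∈{6,9}] 9 has one home in col 5: r3c5, so r3c5=9.
Step 4. [r5c9∈{1,2,3,7}] r5c9 is the only open cell in col 9 admitting 2. So r5c9=2.
Step 5. [r9c8∈{3,8,9}] r9c8 is the only open cell in col 8 admitting 9, so r9c8=9.
Step 6. [r9c5∈{1,6,8}] 8 has one home in row 9: r9c5. So r9c5=8.
Step 7. [r4c5∈{1,2,6}] col 5 places 6 nowhere but r4c5, so r4c5=6.
Step 8. [r5c4∈{9}] r5c4 has the single candidate 9, so r5c4=9.
Step 9. [r6c4∈{5}] nothing but 5 survives at r6c4, so r6c4=5.
Step 10. [r4c2∈{1,3,5,7,8}] 5 has one home in row 4: r4c2, so r4c2=5.
Step 11. [r8c5∈{1}] nothing but 1 survives at r8c5, so r8c5=1.
Step 12. [r7c6∈{4}] r7c6 is down to just 4 ⇒ r7c6=4.
Step 13. [r9c2∈{1,3,4}] across row 9, 4 lands solely at r9c2 ⇒ r9c2=4.
Step 14. [r2c6∈{6}] r2c6's peers cover all but 6 ⇒ r2c6=6.
Step 15. [r8c4∈{3}] r8c4 has the single candidate 3, so r8c4=3.
Step 16. [r4c8∈{3,8}] in col 8, 3 fits only at r4c8. So r4c8=3.
Step 17. [r9c9∈{1,3}] 1 has one home in col 9: r9c9, so r9c9=1.
Step 18. [r9c3∈{3}] r9c3 is down to just 3. So r9c3=3.
Step 19. [r3c7∈{5,6}] r3c7 is the only open cell in col 7 admitting 5, so r3c7=5.
Step 20. [r1c7∈{3,6}] 6 has one home in col 7: r1c7 ⇒ r1c7=6.
Step 21. [r1c3∈{9}] only 9 remains possible at r1c3 ⇒ r1c3=9.
Step 22. [r6c2∈{1,7,8,9}] in row 6, 9 fits only at r6c2, so r6c2=9.
Step 23. [r7c2∈{1}] nothing but 1 survives at r7c2. So r7c2=1.
Step 24. [r2c2∈{3}] nothing but 3 survives at r2c2, so r2c2=3.
Step 25. [r5c2∈{7}] nothing but 7 survives at r5c2, so r5c2=7.
Step 26. [r6c3∈{1}] only 1 remains possible at r6c3, so r6c3=1.
Step 27. [r6c6∈{7}] only 7 remains possible at r6c6. So r6c6=7.
Step 28. [r4c7∈{1,7,8}] in row 4, 7 fits only at r4c7, so r4c7=7.
Step 29. [r2c9∈{4}] r2c9 is down to just 4, so r2c9=4.
Step 30. [r5c3∈{6}] r5c3 is down to just 6, so r5c3=6.
Step 31. [r1c1∈{4,8}] row 1 places 4 nowhere but r1c1 ⇒ r1c1=4.
Step 32. [r3c4∈{4}] only 4 remains possible at r3c4, so r3c4=4.
Step 33. [r4c1∈{8}] r4c1 is down to just 8. So r4c1=8.
Step 34. [r4c4∈{2}] r4c4's peers cover all but 2 ⇒ r4c4=2.
Step 35. [r1c9∈{3}] only 3 remains possible at r1c9. So r1c9=3.
Step 36. [r7c7∈{3}] r7c7's peers cover all but 3, so r7c7=3.
Step 37. [r3c1∈{6}] r3c1 is down to just 6. So r3c1=6.
Step 38. [r2c3∈{5}] only 5 remains possible at r2c3, so r2c3=5.
Step 39. [r8c9∈{7}] r8c9 is down to just 7. So r8c9=7.
Step 40. [r9c6∈{5}] r9c6 is down to just 5, so r9c6=5.
Step 41. [r7c5∈{2}] r7c5 is down to just 2 ⇒ r7c5=2.
Step 42. [r7c1∈{9}] nothing but 9 survives at r7c1, so r7c1=9.
Step 43. [r6c7∈{8}] only 8 remains possible at r6c7 ⇒ r6c7=8.
Step 44. [r3c3∈{7}] nothing but 7 survives at r3c3. So r3c3=7.
Step 45. [r8c8∈{8}] only 8 remains possible at r8c8, so r8c8=8.
Step 46. [r9c4∈{6}] r9c4 is down to just 6, so r9c4=6.
Step 47. [r2c1∈{1}] r2c1 is down to just 1. So r2c1=1.
Step 48. [r3c2∈{2}] r3c2 has the single candidate 2. So r3c2=2.
Step 49. [r4c6∈{1}] r4c6's peers cover all but 1 ⇒ r4c6=1.
Step 50. [r1c2∈{8}] r1c2's peers cover all but 8. So r1c2=8.
Step 51. [r5c7∈{1}] r5c7 has the single candidate 1 ⇒ r5c7=1.
Step 52. [r5c1∈{3}] r5c1 is down to just 3. So r5c1=3.

Answer: 4 8 9 1 5 2 6 7 3 / 1 3 5 8 7 6 9 2 4 / 6 2 7 4 9 3 5 1 8 / 8 5 4 2 6 1 7 3 9 / 3 7 6 9 4 8 1 5 2 / 2 9 1 5 3 7 8 4 6 / 9 1 8 7 2 4 3 6 5 / 5 6 2 3 1 9 4 8 7 / 7 4 3 6 8 5 2 9 1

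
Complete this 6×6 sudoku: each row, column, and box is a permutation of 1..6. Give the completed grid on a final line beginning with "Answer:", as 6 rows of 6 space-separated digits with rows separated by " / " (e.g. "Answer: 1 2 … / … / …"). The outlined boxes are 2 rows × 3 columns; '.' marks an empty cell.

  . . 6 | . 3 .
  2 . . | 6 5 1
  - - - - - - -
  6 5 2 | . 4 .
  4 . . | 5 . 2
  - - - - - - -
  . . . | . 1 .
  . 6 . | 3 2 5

Step 1. [r6c3∈{1,4}] in row 6, 4 fits only at r6c3. So r6c3=4.
Step 2. [r5c1∈{3,5}] 3 has one home in col 1: r5c1 ⇒ r5c1=3.
Step 3. [r1c6∈{4}] nothing but 4 survives at r1c6. So r1c6=4.
Step 4. [r4c3∈{1,3}] across col 3, 1 lands solely at r4c3, so r4c3=1.
Step 5. [r2c3∈{3}] nothing but 3 survives at r2c3. So r2c3=3.
Step 6. [r1c1∈{1,5}] r1c1 is the only open cell in row 1 admitting 5 ⇒ r1c1=5.
Step 7. [r5c2∈{2}] r5c2's peers cover all but 2. So r5c2=2.
Step 8. [r1c2∈{1}] r1c2's peers cover all but 1, so r1c2=1.
Step 9. [r5c6∈{6}] only 6 remains possible at r5c6. So r5c6=6.
Step 10. [r5c3∈{5}] r5c3 is down to just 5, so r5c3=5.
Step 11. [r5c4∈{4}] nothing but 4 survives at r5c4. So r5c4=4.
Step 12. [r4c5∈{6}] r4c5 is down to just 6, so r4c5=6.
Step 13. [r4c2∈{3}] only 3 remains possible at r4c2 ⇒ r4c2=3.
Step 14. [r6c1∈{1}] r6c1 has the single candidate 1 ⇒ r6c1=1.
Step 15. [r3c6∈{3}] only 3 remains possible at r3c6, so r3c6=3.
Step 16. [r1c4∈{2}] r1c4's peers cover all but 2. So r1c4=2.
Step 17. [r2c2∈{4}] r2c2's peers cover all but 4. So r2c2=4.
Step 18. [r3c4∈{1}] r3c4 has the single candidate 1. So r3c4=1.

Answer: 5 1 6 2 3 4 / 2 4 3 6 5 1 / 6 5 2 1 4 3 / 4 3 1 5 6 2 / 3 2 5 4 1 6 / 1 6 4 3 2 5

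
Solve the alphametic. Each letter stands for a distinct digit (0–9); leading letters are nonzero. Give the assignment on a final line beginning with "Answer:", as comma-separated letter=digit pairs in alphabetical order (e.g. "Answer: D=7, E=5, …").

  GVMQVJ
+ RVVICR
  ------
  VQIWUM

Step 1. [col 1: J + R ≡ M (mod 10)] column 1 (J + R ≡ M (mod 10), carry-in 0) doesn't pin J yet; pick J=9 and continue, so J=9.
Step 2. [col 1: J + R ≡ M (mod 10)] M=2 is one option consistent with column 1 (J + R ≡ M (mod 10), carry-in 0) — take it ⇒ M=2.
Step 3. [col 1: J + R ≡ M (mod 10)] column 1 reads J+R+carry(0)=M with J=9, M=2; with digits 2,9 already taken and all letters distinct, the only value for R is 3 ⇒ R=3.
Step 4. [col 2: V + C ≡ U (mod 10)] column 2 (V + C ≡ U (mod 10), carry-in 1) doesn't pin C yet; pick C=5 and continue, so C=5.
Step 5. [col 2: V + C ≡ U (mod 10)] no forcing yet in column 2 (carry-in 1); V=4 is free and consistent — try it ⇒ V=4.
Step 6. [col 2: V + C ≡ U (mod 10)] column 2 reads V+C+carry(1)=U with V=4, C=5; with digits 2,3,4,5,9 already taken and all letters distinct, the only value for U is 0, so U=0.
Step 7. [col 3: Q + I ≡ W (mod 10)] W=6 is one option consistent with column 3 (Q + I ≡ W (mod 10), carry-in 1) — take it. So W=6.
Step 8. [col 3: Q + I ≡ W (mod 10)] Q=8 is one option consistent with column 3 (Q + I ≡ W (mod 10), carry-in 1) — take it, so Q=8.
Step 9. [col 3: Q + I ≡ W (mod 10)] in column 3 we have Q+I≡W with carry-in 1; given Q=8, W=6 and digits 0,2,3,4,5,6,8,9 already taken and all letters distinct, that pins I to 7, so I=7.
Step 10. [col 6: G + R ≡ V (mod 10)] column 6: given R=3, V=4, carry-in 0, and digits 0,2,3,4,5,6,7,8,9 already taken and all letters distinct, G+R≡V (mod 10) forces G=1, so G=1.

Answer: C=5, G=1, I=7, J=9, M=2, Q=8, R=3, U=0, V=4, W=6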